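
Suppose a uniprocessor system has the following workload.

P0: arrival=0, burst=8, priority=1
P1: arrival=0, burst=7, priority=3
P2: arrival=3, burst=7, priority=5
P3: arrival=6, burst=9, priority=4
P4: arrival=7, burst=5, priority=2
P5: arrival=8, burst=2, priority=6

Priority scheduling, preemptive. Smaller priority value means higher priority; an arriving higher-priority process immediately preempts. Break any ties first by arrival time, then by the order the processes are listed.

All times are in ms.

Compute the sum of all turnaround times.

Timeline: | P0 0-8 | P4 8-13 | P1 13-20 | P3 20-29 | P2 29-36 | P5 36-38 |
Completion: P0=8  P1=20  P2=36  P3=29  P4=13  P5=38
Turnaround (C−A): P0=8  P1=20  P2=33  P3=23  P4=6  P5=30
Turnaround = completion − arrival: P0=8, P1=20, P2=33, P3=23, P4=6, P5=30
Total turnaround = 8 + 20 + 33 + 23 + 6 + 30 = 120

120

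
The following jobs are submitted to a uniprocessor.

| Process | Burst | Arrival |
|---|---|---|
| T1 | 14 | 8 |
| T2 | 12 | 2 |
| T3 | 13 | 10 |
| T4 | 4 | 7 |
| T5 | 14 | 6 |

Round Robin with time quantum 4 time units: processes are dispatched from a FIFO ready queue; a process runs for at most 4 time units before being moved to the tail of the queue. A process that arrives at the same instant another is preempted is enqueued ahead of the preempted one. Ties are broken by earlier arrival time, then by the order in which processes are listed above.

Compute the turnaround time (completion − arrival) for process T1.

Timeline: | idle 0-2 | T2 2-6 | T5 6-10 | T2 10-14 | T4 14-18 | T1 18-22 | T3 22-26 | T5 26-30 | T2 30-34 | T1 34-38 | T3 38-42 | T5 42-46 | T1 46-50 | T3 50-54 | T5 54-56 | T1 56-58 | T3 58-59 |
Completion: T1=58  T2=34  T3=59  T4=18  T5=56
Turnaround (C−A): T1=50  T2=32  T3=49  T4=11  T5=50
Turnaround(T1) = completion − arrival = 58 − 8 = 50

50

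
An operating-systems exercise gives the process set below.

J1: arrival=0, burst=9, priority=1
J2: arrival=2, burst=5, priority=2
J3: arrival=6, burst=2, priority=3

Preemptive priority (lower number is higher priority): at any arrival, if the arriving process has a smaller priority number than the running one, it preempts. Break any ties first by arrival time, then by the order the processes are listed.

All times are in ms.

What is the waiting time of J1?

0

Timeline: | J1 0-9 | J2 9-14 | J3 14-16 |
Completion: J1=9  J2=14  J3=16
Turnaround (C−A): J1=9  J2=12  J3=10
Waiting(J1) = turnaround − burst = 9 − 9 = 0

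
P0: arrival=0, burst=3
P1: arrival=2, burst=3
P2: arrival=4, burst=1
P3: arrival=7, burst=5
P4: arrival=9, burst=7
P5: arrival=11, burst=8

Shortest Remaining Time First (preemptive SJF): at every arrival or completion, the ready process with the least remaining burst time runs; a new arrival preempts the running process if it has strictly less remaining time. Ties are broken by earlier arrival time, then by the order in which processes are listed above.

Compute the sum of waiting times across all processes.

13

Timeline: | P0 0-3 | P1 3-4 | P2 4-5 | P1 5-7 | P3 7-12 | P4 12-19 | P5 19-27 |
Completion: P0=3  P1=7  P2=5  P3=12  P4=19  P5=27
Turnaround (C−A): P0=3  P1=5  P2=1  P3=5  P4=10  P5=16
Waiting = turnaround − burst: P0=0, P1=2, P2=0, P3=0, P4=3, P5=8
Total waiting = 0 + 2 + 0 + 0 + 3 + 8 = 13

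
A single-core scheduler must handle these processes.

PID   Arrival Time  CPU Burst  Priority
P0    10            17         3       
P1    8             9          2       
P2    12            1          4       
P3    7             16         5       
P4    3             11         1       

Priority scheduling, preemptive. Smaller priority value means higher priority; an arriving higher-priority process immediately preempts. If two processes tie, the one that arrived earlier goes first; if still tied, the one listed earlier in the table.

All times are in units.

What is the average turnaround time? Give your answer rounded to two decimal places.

Timeline: | idle 0-3 | P4 3-14 | P1 14-23 | P0 23-40 | P2 40-41 | P3 41-57 |
Completion: P0=40  P1=23  P2=41  P3=57  P4=14
Turnaround (C−A): P0=30  P1=15  P2=29  P3=50  P4=11
Turnaround times: P0=30, P1=15, P2=29, P3=50, P4=11
Average turnaround = (30+15+29+50+11) / 5 = 135/5 = 27.00

27.00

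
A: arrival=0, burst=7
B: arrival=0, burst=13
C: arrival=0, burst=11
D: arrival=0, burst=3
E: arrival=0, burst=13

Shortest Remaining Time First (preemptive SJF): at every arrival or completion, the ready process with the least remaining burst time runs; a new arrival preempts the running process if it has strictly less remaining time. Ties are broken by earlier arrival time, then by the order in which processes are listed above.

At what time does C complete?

21

Gantt: | D 0-3 | A 3-10 | C 10-21 | B 21-34 | E 34-47 |
Completion: A=10  B=34  C=21  D=3  E=47
Turnaround (C−A): A=10  B=34  C=21  D=3  E=47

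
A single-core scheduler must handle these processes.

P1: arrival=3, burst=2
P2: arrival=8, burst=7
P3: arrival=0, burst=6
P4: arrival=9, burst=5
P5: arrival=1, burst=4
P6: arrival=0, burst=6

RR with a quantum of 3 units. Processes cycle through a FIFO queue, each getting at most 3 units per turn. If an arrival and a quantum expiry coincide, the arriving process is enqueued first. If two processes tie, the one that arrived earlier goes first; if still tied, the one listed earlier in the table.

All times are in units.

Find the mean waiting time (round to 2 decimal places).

12.33

Timeline: | P3 0-3 | P6 3-6 | P5 6-9 | P1 9-11 | P3 11-14 | P6 14-17 | P2 17-20 | P4 20-23 | P5 23-24 | P2 24-27 | P4 27-29 | P2 29-30 |
Completion: P1=11  P2=30  P3=14  P4=29  P5=24  P6=17
Turnaround (C−A): P1=8  P2=22  P3=14  P4=20  P5=23  P6=17
Waiting times: P1=6, P2=15, P3=8, P4=15, P5=19, P6=11
Average waiting = (6+15+8+15+19+11) / 6 = 74/6 = 12.33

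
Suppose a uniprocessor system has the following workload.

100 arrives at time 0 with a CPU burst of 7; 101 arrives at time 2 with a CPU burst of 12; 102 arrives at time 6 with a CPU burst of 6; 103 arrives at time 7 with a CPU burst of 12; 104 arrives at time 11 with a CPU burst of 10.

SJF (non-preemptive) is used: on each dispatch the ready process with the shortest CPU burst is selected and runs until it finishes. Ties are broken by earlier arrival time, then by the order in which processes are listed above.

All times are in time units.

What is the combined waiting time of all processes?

Gantt: | 100 0-7 | 102 7-13 | 104 13-23 | 101 23-35 | 103 35-47 |
Completion: 100=7  101=35  102=13  103=47  104=23
Turnaround (C−A): 100=7  101=33  102=7  103=40  104=12
Waiting = turnaround − burst: 100=0, 101=21, 102=1, 103=28, 104=2
Total waiting = 0 + 21 + 1 + 28 + 2 = 52

52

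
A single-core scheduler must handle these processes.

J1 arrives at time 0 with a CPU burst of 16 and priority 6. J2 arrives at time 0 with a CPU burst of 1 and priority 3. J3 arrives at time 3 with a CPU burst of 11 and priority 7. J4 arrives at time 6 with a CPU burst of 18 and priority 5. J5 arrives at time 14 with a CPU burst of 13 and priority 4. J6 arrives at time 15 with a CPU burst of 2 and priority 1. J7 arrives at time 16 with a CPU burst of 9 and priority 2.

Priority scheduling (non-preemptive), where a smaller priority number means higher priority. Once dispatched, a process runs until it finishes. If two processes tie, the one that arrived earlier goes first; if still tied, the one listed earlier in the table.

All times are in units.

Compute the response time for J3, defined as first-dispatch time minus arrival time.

56

Schedule: | J2 0-1 | J1 1-17 | J6 17-19 | J7 19-28 | J5 28-41 | J4 41-59 | J3 59-70 |
Completion: J1=17  J2=1  J3=70  J4=59  J5=41  J6=19  J7=28
Turnaround (C−A): J1=17  J2=1  J3=67  J4=53  J5=27  J6=4  J7=12
Response(J3) = first start − arrival = 59 − 3 = 56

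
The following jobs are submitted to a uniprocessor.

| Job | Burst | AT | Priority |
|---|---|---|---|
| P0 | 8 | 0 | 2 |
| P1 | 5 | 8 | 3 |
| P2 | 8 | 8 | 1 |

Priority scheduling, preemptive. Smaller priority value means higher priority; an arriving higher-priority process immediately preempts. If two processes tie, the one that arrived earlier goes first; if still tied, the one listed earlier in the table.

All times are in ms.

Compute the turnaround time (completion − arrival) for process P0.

8

Schedule: | P0 0-8 | P2 8-16 | P1 16-21 |
Completion: P0=8  P1=21  P2=16
Turnaround (C−A): P0=8  P1=13  P2=8
Turnaround(P0) = completion − arrival = 8 − 0 = 8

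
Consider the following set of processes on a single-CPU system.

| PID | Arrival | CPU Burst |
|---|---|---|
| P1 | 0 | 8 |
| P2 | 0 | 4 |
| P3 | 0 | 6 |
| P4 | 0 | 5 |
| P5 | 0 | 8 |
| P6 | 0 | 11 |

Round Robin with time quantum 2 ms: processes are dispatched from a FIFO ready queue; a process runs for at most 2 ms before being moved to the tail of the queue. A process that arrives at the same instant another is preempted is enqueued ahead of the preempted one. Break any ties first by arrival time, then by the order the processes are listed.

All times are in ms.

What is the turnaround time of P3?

28

Timeline: | P1 0-2 | P2 2-4 | P3 4-6 | P4 6-8 | P5 8-10 | P6 10-12 | P1 12-14 | P2 14-16 | P3 16-18 | P4 18-20 | P5 20-22 | P6 22-24 | P1 24-26 | P3 26-28 | P4 28-29 | P5 29-31 | P6 31-33 | P1 33-35 | P5 35-37 | P6 37-42 |
Completion: P1=35  P2=16  P3=28  P4=29  P5=37  P6=42
Turnaround (C−A): P1=35  P2=16  P3=28  P4=29  P5=37  P6=42
Turnaround(P3) = completion − arrival = 28 − 0 = 28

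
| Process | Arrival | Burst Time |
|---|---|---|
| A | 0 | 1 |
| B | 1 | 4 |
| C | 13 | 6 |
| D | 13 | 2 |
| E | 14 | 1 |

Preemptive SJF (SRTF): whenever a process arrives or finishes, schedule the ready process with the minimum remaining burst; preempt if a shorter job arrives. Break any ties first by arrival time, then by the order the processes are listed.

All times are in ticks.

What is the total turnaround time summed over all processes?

Schedule: | A 0-1 | B 1-5 | idle 5-13 | D 13-15 | E 15-16 | C 16-22 |
Completion: A=1  B=5  C=22  D=15  E=16
Turnaround = completion − arrival: A=1, B=4, C=9, D=2, E=2
Total turnaround = 1 + 4 + 9 + 2 + 2 = 18

18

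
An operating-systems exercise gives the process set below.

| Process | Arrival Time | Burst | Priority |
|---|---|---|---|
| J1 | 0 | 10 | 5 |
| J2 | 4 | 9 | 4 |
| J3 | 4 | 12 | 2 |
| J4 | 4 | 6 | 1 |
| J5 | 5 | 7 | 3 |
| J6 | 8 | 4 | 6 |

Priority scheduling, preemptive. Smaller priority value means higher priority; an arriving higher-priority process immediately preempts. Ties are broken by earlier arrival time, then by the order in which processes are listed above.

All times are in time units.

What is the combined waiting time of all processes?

118

Timeline: | J1 0-4 | J4 4-10 | J3 10-22 | J5 22-29 | J2 29-38 | J1 38-44 | J6 44-48 |
Completion: J1=44  J2=38  J3=22  J4=10  J5=29  J6=48
Turnaround (C−A): J1=44  J2=34  J3=18  J4=6  J5=24  J6=40
Waiting = turnaround − burst: J1=34, J2=25, J3=6, J4=0, J5=17, J6=36
Total waiting = 34 + 25 + 6 + 0 + 17 + 36 = 118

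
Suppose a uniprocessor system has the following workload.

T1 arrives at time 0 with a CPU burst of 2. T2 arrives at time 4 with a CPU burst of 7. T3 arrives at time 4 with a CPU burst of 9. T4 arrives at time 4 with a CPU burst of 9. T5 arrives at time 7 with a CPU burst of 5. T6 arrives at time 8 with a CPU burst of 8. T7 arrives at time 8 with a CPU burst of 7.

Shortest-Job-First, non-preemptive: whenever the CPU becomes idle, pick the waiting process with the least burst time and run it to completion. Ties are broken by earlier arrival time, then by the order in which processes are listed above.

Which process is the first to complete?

Gantt: | T1 0-2 | idle 2-4 | T2 4-11 | T5 11-16 | T7 16-23 | T6 23-31 | T3 31-40 | T4 40-49 |
Completion: T1=2  T2=11  T3=40  T4=49  T5=16  T6=31  T7=23
Finish order: T1 → T2 → T5 → T7 → T6 → T3 → T4

T1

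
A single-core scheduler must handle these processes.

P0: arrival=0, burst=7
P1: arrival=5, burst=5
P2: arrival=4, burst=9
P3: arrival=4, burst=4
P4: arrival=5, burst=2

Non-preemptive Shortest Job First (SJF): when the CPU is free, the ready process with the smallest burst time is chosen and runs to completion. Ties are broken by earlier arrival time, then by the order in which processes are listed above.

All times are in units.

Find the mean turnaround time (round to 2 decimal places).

11.20

Gantt: | P0 0-7 | P4 7-9 | P3 9-13 | P1 13-18 | P2 18-27 |
Completion: P0=7  P1=18  P2=27  P3=13  P4=9
Turnaround times: P0=7, P1=13, P2=23, P3=9, P4=4
Average turnaround = (7+13+23+9+4) / 5 = 56/5 = 11.20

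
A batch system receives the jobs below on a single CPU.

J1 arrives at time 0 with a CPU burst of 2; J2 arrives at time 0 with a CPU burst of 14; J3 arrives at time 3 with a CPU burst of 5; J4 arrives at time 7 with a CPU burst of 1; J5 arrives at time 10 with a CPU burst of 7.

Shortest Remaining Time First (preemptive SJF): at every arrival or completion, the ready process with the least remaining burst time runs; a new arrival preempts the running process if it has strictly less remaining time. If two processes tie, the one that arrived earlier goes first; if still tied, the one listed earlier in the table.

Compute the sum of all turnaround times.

45

Timeline: | J1 0-2 | J2 2-3 | J3 3-8 | J4 8-9 | J2 9-10 | J5 10-17 | J2 17-29 |
Completion: J1=2  J2=29  J3=8  J4=9  J5=17
Turnaround = completion − arrival: J1=2, J2=29, J3=5, J4=2, J5=7
Total turnaround = 2 + 29 + 5 + 2 + 7 = 45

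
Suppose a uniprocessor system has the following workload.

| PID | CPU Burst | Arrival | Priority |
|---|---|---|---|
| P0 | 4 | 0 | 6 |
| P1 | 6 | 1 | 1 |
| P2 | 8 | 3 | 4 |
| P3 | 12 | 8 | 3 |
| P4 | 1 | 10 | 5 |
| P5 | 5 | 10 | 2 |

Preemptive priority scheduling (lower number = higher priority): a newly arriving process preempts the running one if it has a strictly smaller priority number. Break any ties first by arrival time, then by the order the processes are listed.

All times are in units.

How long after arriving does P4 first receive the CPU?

Gantt: | P0 0-1 | P1 1-7 | P2 7-8 | P3 8-10 | P5 10-15 | P3 15-25 | P2 25-32 | P4 32-33 | P0 33-36 |
Completion: P0=36  P1=7  P2=32  P3=25  P4=33  P5=15
Response(P4) = first start − arrival = 32 − 10 = 22

22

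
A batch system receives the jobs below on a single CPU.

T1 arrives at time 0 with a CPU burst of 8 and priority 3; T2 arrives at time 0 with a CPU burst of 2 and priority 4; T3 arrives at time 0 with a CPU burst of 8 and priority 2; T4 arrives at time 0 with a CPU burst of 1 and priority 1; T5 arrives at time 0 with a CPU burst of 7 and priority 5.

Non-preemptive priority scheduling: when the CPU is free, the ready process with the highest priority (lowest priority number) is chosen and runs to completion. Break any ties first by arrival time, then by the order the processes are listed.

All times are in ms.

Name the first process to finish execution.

Gantt: | T4 0-1 | T3 1-9 | T1 9-17 | T2 17-19 | T5 19-26 |
Completion: T1=17  T2=19  T3=9  T4=1  T5=26
Turnaround (C−A): T1=17  T2=19  T3=9  T4=1  T5=26
Finish order: T4 → T3 → T1 → T2 → T5

T4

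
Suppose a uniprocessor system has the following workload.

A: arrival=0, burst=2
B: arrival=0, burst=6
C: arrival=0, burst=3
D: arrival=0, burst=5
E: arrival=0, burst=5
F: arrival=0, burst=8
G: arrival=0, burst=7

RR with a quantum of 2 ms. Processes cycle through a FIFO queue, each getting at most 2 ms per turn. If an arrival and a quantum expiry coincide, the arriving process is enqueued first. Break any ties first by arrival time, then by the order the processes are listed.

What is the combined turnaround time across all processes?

174

Schedule: | A 0-2 | B 2-4 | C 4-6 | D 6-8 | E 8-10 | F 10-12 | G 12-14 | B 14-16 | C 16-17 | D 17-19 | E 19-21 | F 21-23 | G 23-25 | B 25-27 | D 27-28 | E 28-29 | F 29-31 | G 31-33 | F 33-35 | G 35-36 |
Completion: A=2  B=27  C=17  D=28  E=29  F=35  G=36
Turnaround = completion − arrival: A=2, B=27, C=17, D=28, E=29, F=35, G=36
Total turnaround = 2 + 27 + 17 + 28 + 29 + 35 + 36 = 174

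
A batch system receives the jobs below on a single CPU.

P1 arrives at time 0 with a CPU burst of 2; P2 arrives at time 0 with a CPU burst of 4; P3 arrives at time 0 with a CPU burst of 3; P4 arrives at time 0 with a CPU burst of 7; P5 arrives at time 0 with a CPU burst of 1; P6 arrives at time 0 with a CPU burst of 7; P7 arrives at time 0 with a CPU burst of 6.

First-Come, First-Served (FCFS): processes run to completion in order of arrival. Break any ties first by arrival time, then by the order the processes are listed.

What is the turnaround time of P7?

Timeline: | P1 0-2 | P2 2-6 | P3 6-9 | P4 9-16 | P5 16-17 | P6 17-24 | P7 24-30 |
Completion: P1=2  P2=6  P3=9  P4=16  P5=17  P6=24  P7=30
Turnaround (C−A): P1=2  P2=6  P3=9  P4=16  P5=17  P6=24  P7=30
Turnaround(P7) = completion − arrival = 30 − 0 = 30

30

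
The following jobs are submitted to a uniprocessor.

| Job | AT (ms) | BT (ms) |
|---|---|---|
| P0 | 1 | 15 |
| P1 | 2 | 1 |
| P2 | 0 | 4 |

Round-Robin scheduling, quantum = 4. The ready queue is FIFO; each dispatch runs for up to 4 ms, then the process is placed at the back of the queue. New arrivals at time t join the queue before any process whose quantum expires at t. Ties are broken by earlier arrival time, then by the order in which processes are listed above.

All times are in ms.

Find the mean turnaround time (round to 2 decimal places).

10.00

Gantt: | P2 0-4 | P0 4-8 | P1 8-9 | P0 9-20 |
Completion: P0=20  P1=9  P2=4
Turnaround (C−A): P0=19  P1=7  P2=4
Turnaround times: P0=19, P1=7, P2=4
Average turnaround = (19+7+4) / 3 = 30/3 = 10.00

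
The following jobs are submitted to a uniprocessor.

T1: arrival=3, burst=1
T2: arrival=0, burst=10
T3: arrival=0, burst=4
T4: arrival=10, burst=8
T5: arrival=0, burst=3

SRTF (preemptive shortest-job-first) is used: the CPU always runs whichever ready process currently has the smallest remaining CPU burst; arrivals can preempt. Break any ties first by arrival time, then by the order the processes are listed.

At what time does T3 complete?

Timeline: | T5 0-3 | T1 3-4 | T3 4-8 | T2 8-18 | T4 18-26 |
Completion: T1=4  T2=18  T3=8  T4=26  T5=3
Turnaround (C−A): T1=1  T2=18  T3=8  T4=16  T5=3

8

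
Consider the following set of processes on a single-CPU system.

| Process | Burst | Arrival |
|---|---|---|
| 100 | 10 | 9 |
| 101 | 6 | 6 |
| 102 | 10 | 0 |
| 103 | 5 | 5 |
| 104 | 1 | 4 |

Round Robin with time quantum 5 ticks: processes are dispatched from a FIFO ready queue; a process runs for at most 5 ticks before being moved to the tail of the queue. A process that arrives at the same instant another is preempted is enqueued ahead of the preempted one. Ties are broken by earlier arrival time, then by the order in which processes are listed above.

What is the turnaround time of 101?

Schedule: | 102 0-5 | 104 5-6 | 103 6-11 | 102 11-16 | 101 16-21 | 100 21-26 | 101 26-27 | 100 27-32 |
Completion: 100=32  101=27  102=16  103=11  104=6
Turnaround(101) = completion − arrival = 27 − 6 = 21

21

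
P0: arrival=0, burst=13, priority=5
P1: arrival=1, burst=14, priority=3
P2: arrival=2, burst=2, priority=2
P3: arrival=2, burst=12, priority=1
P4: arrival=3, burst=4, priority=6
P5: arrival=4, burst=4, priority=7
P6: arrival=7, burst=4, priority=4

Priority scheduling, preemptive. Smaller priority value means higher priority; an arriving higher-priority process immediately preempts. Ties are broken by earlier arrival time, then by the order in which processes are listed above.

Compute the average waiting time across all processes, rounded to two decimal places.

Timeline: | P0 0-1 | P1 1-2 | P3 2-14 | P2 14-16 | P1 16-29 | P6 29-33 | P0 33-45 | P4 45-49 | P5 49-53 |
Completion: P0=45  P1=29  P2=16  P3=14  P4=49  P5=53  P6=33
Turnaround (C−A): P0=45  P1=28  P2=14  P3=12  P4=46  P5=49  P6=26
Waiting times: P0=32, P1=14, P2=12, P3=0, P4=42, P5=45, P6=22
Average waiting = (32+14+12+0+42+45+22) / 7 = 167/7 = 23.86

23.86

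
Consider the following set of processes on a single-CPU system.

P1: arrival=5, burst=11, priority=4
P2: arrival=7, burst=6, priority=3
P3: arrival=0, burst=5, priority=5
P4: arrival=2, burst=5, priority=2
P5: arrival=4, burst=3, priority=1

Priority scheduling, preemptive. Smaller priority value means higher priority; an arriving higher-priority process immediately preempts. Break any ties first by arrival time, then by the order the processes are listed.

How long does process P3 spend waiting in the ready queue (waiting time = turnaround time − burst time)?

25

Timeline: | P3 0-2 | P4 2-4 | P5 4-7 | P4 7-10 | P2 10-16 | P1 16-27 | P3 27-30 |
Completion: P1=27  P2=16  P3=30  P4=10  P5=7
Waiting(P3) = turnaround − burst = 30 − 5 = 25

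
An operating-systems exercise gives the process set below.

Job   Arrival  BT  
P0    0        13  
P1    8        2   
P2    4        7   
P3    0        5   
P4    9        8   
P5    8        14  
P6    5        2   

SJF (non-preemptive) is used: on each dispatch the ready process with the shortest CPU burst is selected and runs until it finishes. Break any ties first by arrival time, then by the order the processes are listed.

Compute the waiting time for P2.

Gantt: | P3 0-5 | P6 5-7 | P2 7-14 | P1 14-16 | P4 16-24 | P0 24-37 | P5 37-51 |
Completion: P0=37  P1=16  P2=14  P3=5  P4=24  P5=51  P6=7
Waiting(P2) = turnaround − burst = 10 − 7 = 3

3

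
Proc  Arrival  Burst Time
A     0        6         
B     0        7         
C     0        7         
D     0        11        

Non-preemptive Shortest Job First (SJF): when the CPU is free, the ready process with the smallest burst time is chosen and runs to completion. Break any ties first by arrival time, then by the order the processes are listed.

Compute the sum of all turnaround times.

Timeline: | A 0-6 | B 6-13 | C 13-20 | D 20-31 |
Completion: A=6  B=13  C=20  D=31
Turnaround (C−A): A=6  B=13  C=20  D=31
Turnaround = completion − arrival: A=6, B=13, C=20, D=31
Total turnaround = 6 + 13 + 20 + 31 = 70

70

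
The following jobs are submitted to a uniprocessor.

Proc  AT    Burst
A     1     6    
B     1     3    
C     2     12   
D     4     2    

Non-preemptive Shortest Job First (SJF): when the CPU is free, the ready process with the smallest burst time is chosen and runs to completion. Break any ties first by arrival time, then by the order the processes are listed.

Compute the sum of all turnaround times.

38

Schedule: | idle 0-1 | B 1-4 | D 4-6 | A 6-12 | C 12-24 |
Completion: A=12  B=4  C=24  D=6
Turnaround (C−A): A=11  B=3  C=22  D=2
Turnaround = completion − arrival: A=11, B=3, C=22, D=2
Total turnaround = 11 + 3 + 22 + 2 = 38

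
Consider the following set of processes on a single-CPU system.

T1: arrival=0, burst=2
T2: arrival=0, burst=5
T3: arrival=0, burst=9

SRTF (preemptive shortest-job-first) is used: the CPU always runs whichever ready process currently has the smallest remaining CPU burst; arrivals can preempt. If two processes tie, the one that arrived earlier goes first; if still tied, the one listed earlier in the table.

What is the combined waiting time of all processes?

Gantt: | T1 0-2 | T2 2-7 | T3 7-16 |
Completion: T1=2  T2=7  T3=16
Waiting = turnaround − burst: T1=0, T2=2, T3=7
Total waiting = 0 + 2 + 7 = 9

9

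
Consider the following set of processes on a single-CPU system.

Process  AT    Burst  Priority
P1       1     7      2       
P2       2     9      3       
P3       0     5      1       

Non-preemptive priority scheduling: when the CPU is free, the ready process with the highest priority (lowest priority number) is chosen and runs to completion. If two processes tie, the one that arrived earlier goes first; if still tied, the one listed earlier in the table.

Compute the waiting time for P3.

0

Timeline: | P3 0-5 | P1 5-12 | P2 12-21 |
Completion: P1=12  P2=21  P3=5
Turnaround (C−A): P1=11  P2=19  P3=5
Waiting(P3) = turnaround − burst = 5 − 5 = 0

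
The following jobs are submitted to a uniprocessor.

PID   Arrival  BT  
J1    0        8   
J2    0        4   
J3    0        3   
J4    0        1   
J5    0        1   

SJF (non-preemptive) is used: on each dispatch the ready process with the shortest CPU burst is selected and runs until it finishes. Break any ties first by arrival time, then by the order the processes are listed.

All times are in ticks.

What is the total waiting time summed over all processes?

Timeline: | J4 0-1 | J5 1-2 | J3 2-5 | J2 5-9 | J1 9-17 |
Completion: J1=17  J2=9  J3=5  J4=1  J5=2
Turnaround (C−A): J1=17  J2=9  J3=5  J4=1  J5=2
Waiting = turnaround − burst: J1=9, J2=5, J3=2, J4=0, J5=1
Total waiting = 9 + 5 + 2 + 0 + 1 = 17

17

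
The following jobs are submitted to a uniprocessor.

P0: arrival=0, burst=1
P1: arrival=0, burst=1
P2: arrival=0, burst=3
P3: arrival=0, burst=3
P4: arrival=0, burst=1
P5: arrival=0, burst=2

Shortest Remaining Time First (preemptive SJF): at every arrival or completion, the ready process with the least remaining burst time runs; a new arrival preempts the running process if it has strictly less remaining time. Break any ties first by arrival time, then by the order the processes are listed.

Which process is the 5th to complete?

Timeline: | P0 0-1 | P1 1-2 | P4 2-3 | P5 3-5 | P2 5-8 | P3 8-11 |
Completion: P0=1  P1=2  P2=8  P3=11  P4=3  P5=5
Turnaround (C−A): P0=1  P1=2  P2=8  P3=11  P4=3  P5=5
Finish order: P0 → P1 → P4 → P5 → P2 → P3

P2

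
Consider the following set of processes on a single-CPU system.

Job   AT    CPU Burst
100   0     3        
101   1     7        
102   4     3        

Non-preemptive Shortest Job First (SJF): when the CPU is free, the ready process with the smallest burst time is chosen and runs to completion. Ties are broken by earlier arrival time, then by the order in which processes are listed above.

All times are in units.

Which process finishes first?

Gantt: | 100 0-3 | 101 3-10 | 102 10-13 |
Completion: 100=3  101=10  102=13
Finish order: 100 → 101 → 102

100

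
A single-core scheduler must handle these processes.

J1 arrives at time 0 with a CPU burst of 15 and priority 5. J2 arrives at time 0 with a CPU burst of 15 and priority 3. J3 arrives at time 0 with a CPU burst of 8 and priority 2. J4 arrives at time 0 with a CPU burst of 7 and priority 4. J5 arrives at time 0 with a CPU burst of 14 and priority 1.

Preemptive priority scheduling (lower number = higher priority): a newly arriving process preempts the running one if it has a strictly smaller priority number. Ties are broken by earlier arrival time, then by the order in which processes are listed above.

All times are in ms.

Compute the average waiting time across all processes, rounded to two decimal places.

23.40

Schedule: | J5 0-14 | J3 14-22 | J2 22-37 | J4 37-44 | J1 44-59 |
Completion: J1=59  J2=37  J3=22  J4=44  J5=14
Waiting times: J1=44, J2=22, J3=14, J4=37, J5=0
Average waiting = (44+22+14+37+0) / 5 = 117/5 = 23.40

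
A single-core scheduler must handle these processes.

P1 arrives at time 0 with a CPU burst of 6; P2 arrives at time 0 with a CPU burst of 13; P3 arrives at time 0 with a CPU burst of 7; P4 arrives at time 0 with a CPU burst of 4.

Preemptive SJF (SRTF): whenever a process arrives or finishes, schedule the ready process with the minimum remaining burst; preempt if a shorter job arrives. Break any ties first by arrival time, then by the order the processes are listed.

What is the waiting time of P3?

Timeline: | P4 0-4 | P1 4-10 | P3 10-17 | P2 17-30 |
Completion: P1=10  P2=30  P3=17  P4=4
Waiting(P3) = turnaround − burst = 17 − 7 = 10

10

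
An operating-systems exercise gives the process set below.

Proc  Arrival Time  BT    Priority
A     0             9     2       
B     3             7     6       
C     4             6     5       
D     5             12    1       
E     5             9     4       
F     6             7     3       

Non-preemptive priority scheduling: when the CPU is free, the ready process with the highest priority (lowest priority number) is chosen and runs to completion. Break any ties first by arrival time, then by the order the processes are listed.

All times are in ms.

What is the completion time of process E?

37

Timeline: | A 0-9 | D 9-21 | F 21-28 | E 28-37 | C 37-43 | B 43-50 |
Completion: A=9  B=50  C=43  D=21  E=37  F=28
Turnaround (C−A): A=9  B=47  C=39  D=16  E=32  F=22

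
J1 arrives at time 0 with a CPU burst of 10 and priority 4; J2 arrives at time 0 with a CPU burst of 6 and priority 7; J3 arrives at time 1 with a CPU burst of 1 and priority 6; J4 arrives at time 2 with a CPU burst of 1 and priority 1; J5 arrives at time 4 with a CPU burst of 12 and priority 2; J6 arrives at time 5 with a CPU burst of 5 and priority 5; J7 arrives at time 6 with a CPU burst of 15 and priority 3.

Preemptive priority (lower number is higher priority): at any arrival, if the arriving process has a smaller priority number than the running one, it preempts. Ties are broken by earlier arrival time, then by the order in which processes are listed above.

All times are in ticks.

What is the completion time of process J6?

Schedule: | J1 0-2 | J4 2-3 | J1 3-4 | J5 4-16 | J7 16-31 | J1 31-38 | J6 38-43 | J3 43-44 | J2 44-50 |
Completion: J1=38  J2=50  J3=44  J4=3  J5=16  J6=43  J7=31
Turnaround (C−A): J1=38  J2=50  J3=43  J4=1  J5=12  J6=38  J7=25

43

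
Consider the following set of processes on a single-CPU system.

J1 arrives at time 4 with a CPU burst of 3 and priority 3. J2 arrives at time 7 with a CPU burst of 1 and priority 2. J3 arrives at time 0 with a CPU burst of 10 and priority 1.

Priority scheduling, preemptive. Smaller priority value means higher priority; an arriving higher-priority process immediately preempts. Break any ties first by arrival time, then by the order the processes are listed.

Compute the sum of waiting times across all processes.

Schedule: | J3 0-10 | J2 10-11 | J1 11-14 |
Completion: J1=14  J2=11  J3=10
Waiting = turnaround − burst: J1=7, J2=3, J3=0
Total waiting = 7 + 3 + 0 = 10

10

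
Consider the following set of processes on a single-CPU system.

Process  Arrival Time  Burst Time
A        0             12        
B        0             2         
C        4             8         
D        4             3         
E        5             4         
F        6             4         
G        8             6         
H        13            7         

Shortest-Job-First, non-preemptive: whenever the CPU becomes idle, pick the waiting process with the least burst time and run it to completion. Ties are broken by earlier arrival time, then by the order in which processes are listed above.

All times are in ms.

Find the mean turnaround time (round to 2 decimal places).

19.25

Timeline: | B 0-2 | A 2-14 | D 14-17 | E 17-21 | F 21-25 | G 25-31 | H 31-38 | C 38-46 |
Completion: A=14  B=2  C=46  D=17  E=21  F=25  G=31  H=38
Turnaround times: A=14, B=2, C=42, D=13, E=16, F=19, G=23, H=25
Average turnaround = (14+2+42+13+16+19+23+25) / 8 = 154/8 = 19.25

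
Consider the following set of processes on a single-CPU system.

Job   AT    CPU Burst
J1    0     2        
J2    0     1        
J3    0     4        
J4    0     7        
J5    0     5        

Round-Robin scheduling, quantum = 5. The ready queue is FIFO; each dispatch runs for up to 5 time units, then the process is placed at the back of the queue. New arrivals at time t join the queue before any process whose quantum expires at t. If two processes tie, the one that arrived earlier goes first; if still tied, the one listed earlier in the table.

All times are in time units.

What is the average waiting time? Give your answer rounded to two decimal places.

5.80

Gantt: | J1 0-2 | J2 2-3 | J3 3-7 | J4 7-12 | J5 12-17 | J4 17-19 |
Completion: J1=2  J2=3  J3=7  J4=19  J5=17
Turnaround (C−A): J1=2  J2=3  J3=7  J4=19  J5=17
Waiting times: J1=0, J2=2, J3=3, J4=12, J5=12
Average waiting = (0+2+3+12+12) / 5 = 29/5 = 5.80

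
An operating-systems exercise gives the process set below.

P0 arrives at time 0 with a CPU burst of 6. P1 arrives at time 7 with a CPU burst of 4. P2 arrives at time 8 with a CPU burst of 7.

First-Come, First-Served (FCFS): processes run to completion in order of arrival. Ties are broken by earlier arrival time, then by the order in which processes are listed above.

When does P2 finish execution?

Timeline: | P0 0-6 | idle 6-7 | P1 7-11 | P2 11-18 |
Completion: P0=6  P1=11  P2=18

18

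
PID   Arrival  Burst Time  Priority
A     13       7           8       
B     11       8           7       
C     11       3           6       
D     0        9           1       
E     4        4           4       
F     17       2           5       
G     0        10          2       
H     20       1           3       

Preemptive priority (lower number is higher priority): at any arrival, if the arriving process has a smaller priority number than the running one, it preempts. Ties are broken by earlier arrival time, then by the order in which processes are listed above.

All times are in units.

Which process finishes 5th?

Schedule: | D 0-9 | G 9-19 | E 19-20 | H 20-21 | E 21-24 | F 24-26 | C 26-29 | B 29-37 | A 37-44 |
Completion: A=44  B=37  C=29  D=9  E=24  F=26  G=19  H=21
Turnaround (C−A): A=31  B=26  C=18  D=9  E=20  F=9  G=19  H=1
Finish order: D → G → H → E → F → C → B → A

F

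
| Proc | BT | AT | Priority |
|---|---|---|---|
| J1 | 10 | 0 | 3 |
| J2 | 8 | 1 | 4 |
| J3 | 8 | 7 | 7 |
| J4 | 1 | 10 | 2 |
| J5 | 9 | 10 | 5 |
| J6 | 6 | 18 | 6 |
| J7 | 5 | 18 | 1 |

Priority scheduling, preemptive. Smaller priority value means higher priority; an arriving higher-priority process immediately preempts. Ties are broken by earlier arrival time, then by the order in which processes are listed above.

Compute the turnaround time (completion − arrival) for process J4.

1

Gantt: | J1 0-10 | J4 10-11 | J2 11-18 | J7 18-23 | J2 23-24 | J5 24-33 | J6 33-39 | J3 39-47 |
Completion: J1=10  J2=24  J3=47  J4=11  J5=33  J6=39  J7=23
Turnaround (C−A): J1=10  J2=23  J3=40  J4=1  J5=23  J6=21  J7=5
Turnaround(J4) = completion − arrival = 11 − 10 = 1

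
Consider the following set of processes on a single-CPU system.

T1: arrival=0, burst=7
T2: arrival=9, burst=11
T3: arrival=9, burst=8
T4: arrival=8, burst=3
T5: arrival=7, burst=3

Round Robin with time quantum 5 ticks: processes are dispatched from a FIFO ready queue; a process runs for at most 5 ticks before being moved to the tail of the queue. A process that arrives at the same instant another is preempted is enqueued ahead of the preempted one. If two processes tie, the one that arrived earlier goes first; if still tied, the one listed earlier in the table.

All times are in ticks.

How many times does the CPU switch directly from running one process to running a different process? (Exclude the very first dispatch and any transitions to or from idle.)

Schedule: | T1 0-7 | T5 7-10 | T4 10-13 | T2 13-18 | T3 18-23 | T2 23-28 | T3 28-31 | T2 31-32 |
Completion: T1=7  T2=32  T3=31  T4=13  T5=10
Turnaround (C−A): T1=7  T2=23  T3=22  T4=5  T5=3

7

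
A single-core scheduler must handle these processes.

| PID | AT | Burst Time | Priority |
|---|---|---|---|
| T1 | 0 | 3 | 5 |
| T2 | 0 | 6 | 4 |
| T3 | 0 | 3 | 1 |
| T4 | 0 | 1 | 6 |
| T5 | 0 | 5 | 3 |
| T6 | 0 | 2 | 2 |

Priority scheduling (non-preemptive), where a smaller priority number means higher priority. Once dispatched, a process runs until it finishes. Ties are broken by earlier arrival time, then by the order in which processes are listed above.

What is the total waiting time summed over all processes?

53

Timeline: | T3 0-3 | T6 3-5 | T5 5-10 | T2 10-16 | T1 16-19 | T4 19-20 |
Completion: T1=19  T2=16  T3=3  T4=20  T5=10  T6=5
Turnaround (C−A): T1=19  T2=16  T3=3  T4=20  T5=10  T6=5
Waiting = turnaround − burst: T1=16, T2=10, T3=0, T4=19, T5=5, T6=3
Total waiting = 16 + 10 + 0 + 19 + 5 + 3 = 53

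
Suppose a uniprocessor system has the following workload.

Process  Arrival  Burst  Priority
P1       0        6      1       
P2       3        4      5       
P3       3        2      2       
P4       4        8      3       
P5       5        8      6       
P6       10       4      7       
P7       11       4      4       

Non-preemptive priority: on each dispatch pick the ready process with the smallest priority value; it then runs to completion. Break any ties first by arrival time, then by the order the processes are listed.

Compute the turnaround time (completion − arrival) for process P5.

27

Schedule: | P1 0-6 | P3 6-8 | P4 8-16 | P7 16-20 | P2 20-24 | P5 24-32 | P6 32-36 |
Completion: P1=6  P2=24  P3=8  P4=16  P5=32  P6=36  P7=20
Turnaround (C−A): P1=6  P2=21  P3=5  P4=12  P5=27  P6=26  P7=9
Turnaround(P5) = completion − arrival = 32 − 5 = 27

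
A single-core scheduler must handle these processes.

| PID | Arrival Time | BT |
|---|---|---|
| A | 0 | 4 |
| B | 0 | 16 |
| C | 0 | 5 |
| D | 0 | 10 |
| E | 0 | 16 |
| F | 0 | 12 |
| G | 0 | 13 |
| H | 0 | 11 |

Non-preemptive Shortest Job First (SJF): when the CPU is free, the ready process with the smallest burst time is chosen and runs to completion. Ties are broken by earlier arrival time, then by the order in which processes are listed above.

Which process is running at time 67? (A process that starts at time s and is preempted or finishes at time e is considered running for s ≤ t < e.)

B

Gantt: | A 0-4 | C 4-9 | D 9-19 | H 19-30 | F 30-42 | G 42-55 | B 55-71 | E 71-87 |
Completion: A=4  B=71  C=9  D=19  E=87  F=42  G=55  H=30
Turnaround (C−A): A=4  B=71  C=9  D=19  E=87  F=42  G=55  H=30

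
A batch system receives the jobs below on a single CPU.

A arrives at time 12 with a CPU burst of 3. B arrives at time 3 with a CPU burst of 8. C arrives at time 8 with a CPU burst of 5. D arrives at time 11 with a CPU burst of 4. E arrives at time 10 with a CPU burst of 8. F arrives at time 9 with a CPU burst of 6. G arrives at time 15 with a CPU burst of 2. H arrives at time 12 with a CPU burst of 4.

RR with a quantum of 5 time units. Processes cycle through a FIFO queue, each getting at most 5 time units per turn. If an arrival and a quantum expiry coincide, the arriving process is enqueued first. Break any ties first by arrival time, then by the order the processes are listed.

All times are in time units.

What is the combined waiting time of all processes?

Gantt: | idle 0-3 | B 3-8 | C 8-13 | B 13-16 | F 16-21 | E 21-26 | D 26-30 | A 30-33 | H 33-37 | G 37-39 | F 39-40 | E 40-43 |
Completion: A=33  B=16  C=13  D=30  E=43  F=40  G=39  H=37
Turnaround (C−A): A=21  B=13  C=5  D=19  E=33  F=31  G=24  H=25
Waiting = turnaround − burst: A=18, B=5, C=0, D=15, E=25, F=25, G=22, H=21
Total waiting = 18 + 5 + 0 + 15 + 25 + 25 + 22 + 21 = 131

131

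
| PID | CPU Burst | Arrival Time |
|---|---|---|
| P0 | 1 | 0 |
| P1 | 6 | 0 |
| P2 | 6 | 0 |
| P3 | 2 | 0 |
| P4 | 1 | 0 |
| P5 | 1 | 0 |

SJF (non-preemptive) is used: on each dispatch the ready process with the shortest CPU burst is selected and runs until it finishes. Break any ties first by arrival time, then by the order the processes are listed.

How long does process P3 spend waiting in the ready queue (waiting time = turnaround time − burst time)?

Timeline: | P0 0-1 | P4 1-2 | P5 2-3 | P3 3-5 | P1 5-11 | P2 11-17 |
Completion: P0=1  P1=11  P2=17  P3=5  P4=2  P5=3
Waiting(P3) = turnaround − burst = 5 − 2 = 3

3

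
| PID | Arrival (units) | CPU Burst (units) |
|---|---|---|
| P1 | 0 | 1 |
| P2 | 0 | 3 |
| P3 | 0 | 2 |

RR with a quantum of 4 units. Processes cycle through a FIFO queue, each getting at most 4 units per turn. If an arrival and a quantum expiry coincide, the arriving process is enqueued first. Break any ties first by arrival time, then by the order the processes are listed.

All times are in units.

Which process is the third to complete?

P3

Gantt: | P1 0-1 | P2 1-4 | P3 4-6 |
Completion: P1=1  P2=4  P3=6
Turnaround (C−A): P1=1  P2=4  P3=6
Finish order: P1 → P2 → P3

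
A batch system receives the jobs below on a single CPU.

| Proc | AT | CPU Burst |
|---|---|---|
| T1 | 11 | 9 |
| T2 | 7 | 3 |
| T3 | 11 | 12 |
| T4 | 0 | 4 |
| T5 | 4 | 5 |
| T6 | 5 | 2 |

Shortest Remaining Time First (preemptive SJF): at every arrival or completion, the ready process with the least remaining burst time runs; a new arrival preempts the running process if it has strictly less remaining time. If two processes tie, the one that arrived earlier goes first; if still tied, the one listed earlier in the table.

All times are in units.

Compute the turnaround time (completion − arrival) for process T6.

2

Gantt: | T4 0-4 | T5 4-5 | T6 5-7 | T2 7-10 | T5 10-14 | T1 14-23 | T3 23-35 |
Completion: T1=23  T2=10  T3=35  T4=4  T5=14  T6=7
Turnaround(T6) = completion − arrival = 7 − 5 = 2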